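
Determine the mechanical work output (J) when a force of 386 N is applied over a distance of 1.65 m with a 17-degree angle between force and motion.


W = F * d * cos(theta)
theta = 17 deg = 0.2967 rad
cos(theta) = 0.9563
W = 386 * 1.65 * 0.9563
W = 609.0705


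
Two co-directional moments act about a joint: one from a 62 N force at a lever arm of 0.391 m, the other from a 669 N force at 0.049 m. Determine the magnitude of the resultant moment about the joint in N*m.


M = F1 * d1 + F2 * d2
M = 62 * 0.391 + 669 * 0.049
M = 24.2420 + 32.7810
M = 57.0230


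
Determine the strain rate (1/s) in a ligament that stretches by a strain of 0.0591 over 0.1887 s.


strain_rate = delta_strain / delta_t
strain_rate = 0.0591 / 0.1887
strain_rate = 0.3132


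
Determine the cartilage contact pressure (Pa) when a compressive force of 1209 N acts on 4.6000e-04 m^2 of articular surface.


P = F / A
P = 1209 / 4.6000e-04
P = 2.6283e+06


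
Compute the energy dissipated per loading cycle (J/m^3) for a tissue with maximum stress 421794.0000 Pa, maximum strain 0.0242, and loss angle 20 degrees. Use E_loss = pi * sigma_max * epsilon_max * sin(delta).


E_loss = pi * sigma_max * epsilon_max * sin(delta)
delta = 20 deg = 0.3491 rad
sin(delta) = 0.3420
E_loss = pi * 421794.0000 * 0.0242 * 0.3420
E_loss = 10967.7444


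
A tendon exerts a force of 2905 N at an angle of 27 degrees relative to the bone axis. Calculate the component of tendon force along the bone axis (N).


F_eff = F_tendon * cos(theta)
theta = 27 deg = 0.4712 rad
cos(theta) = 0.8910
F_eff = 2905 * 0.8910
F_eff = 2588.3740


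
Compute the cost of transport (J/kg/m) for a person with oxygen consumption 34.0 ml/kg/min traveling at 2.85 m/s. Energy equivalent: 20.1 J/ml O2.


Power per kg = VO2 * 20.1 / 60
Power per kg = 34.0 * 20.1 / 60 = 11.3900 W/kg
Cost = power_per_kg / speed
Cost = 11.3900 / 2.85
Cost = 3.9965


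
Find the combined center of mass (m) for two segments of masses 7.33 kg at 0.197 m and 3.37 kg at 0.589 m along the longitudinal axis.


COM = (m1*x1 + m2*x2) / (m1 + m2)
COM = (7.33*0.197 + 3.37*0.589) / (7.33 + 3.37)
Numerator = 3.4289
Denominator = 10.7000
COM = 0.3205


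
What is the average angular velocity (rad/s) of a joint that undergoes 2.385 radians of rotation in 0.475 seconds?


omega = delta_theta / delta_t
omega = 2.385 / 0.475
omega = 5.0211


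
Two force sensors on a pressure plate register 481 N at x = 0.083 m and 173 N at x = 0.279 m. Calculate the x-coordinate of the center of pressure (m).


COP_x = (F1*x1 + F2*x2) / (F1 + F2)
COP_x = (481*0.083 + 173*0.279) / (481 + 173)
Numerator = 88.1900
Denominator = 654
COP_x = 0.1348


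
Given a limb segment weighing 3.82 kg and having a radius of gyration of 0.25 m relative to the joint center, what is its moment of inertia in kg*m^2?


I = m * k^2
I = 3.82 * 0.25^2
k^2 = 0.0625
I = 0.2387


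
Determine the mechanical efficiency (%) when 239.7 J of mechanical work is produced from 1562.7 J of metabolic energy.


eta = (W_mech / E_meta) * 100
eta = (239.7 / 1562.7) * 100
ratio = 0.1534
eta = 15.3388


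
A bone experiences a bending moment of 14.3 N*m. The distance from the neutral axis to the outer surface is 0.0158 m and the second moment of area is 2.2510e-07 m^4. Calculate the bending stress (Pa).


sigma = M * c / I
sigma = 14.3 * 0.0158 / 2.2510e-07
M * c = 0.2259
sigma = 1.0037e+06


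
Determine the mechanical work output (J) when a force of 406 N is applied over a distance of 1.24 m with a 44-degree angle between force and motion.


W = F * d * cos(theta)
theta = 44 deg = 0.7679 rad
cos(theta) = 0.7193
W = 406 * 1.24 * 0.7193
W = 362.1444


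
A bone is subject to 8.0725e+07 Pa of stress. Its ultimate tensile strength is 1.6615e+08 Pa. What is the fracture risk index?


FRI = applied / ultimate
FRI = 8.0725e+07 / 1.6615e+08
FRI = 0.4859


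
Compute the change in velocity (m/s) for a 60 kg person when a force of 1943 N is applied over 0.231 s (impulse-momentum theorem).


J = F * dt = 1943 * 0.231 = 448.8330 N*s
delta_v = J / m
delta_v = 448.8330 / 60
delta_v = 7.4806


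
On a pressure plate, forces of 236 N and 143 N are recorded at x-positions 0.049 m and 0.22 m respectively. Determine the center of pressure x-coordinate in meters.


COP_x = (F1*x1 + F2*x2) / (F1 + F2)
COP_x = (236*0.049 + 143*0.22) / (236 + 143)
Numerator = 43.0240
Denominator = 379
COP_x = 0.1135


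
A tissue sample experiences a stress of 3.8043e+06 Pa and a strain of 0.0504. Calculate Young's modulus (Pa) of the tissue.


E = stress / strain
E = 3.8043e+06 / 0.0504
E = 7.5482e+07


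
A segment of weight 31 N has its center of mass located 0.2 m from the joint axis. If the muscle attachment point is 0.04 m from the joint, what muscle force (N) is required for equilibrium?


F_muscle = W * d_load / d_muscle
F_muscle = 31 * 0.2 / 0.04
Numerator = 6.2000
F_muscle = 155.0000


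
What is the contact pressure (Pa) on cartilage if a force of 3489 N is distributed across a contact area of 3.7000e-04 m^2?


P = F / A
P = 3489 / 3.7000e-04
P = 9.4297e+06


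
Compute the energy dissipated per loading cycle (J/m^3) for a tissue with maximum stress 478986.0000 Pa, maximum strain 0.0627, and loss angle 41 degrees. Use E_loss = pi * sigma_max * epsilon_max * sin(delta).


E_loss = pi * sigma_max * epsilon_max * sin(delta)
delta = 41 deg = 0.7156 rad
sin(delta) = 0.6561
E_loss = pi * 478986.0000 * 0.0627 * 0.6561
E_loss = 61898.9312


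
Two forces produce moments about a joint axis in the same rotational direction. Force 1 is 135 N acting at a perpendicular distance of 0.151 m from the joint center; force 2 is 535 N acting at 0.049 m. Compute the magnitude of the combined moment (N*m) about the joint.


M = F1 * d1 + F2 * d2
M = 135 * 0.151 + 535 * 0.049
M = 20.3850 + 26.2150
M = 46.6000


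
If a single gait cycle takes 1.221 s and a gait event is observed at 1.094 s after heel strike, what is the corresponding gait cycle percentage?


pct = (event_time / cycle_time) * 100
pct = (1.094 / 1.221) * 100
ratio = 0.8960
pct = 89.5987


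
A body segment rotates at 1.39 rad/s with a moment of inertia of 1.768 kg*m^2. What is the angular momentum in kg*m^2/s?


L = I * omega
L = 1.768 * 1.39
L = 2.4575


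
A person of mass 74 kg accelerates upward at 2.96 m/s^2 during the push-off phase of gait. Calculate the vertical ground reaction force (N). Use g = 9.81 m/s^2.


GRF = m * (g + a)
GRF = 74 * (9.81 + 2.96)
GRF = 74 * 12.7700
GRF = 944.9800


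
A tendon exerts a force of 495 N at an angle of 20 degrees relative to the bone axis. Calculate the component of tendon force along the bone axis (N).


F_eff = F_tendon * cos(theta)
theta = 20 deg = 0.3491 rad
cos(theta) = 0.9397
F_eff = 495 * 0.9397
F_eff = 465.1478


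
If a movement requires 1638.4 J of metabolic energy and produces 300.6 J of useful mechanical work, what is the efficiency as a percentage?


eta = (W_mech / E_meta) * 100
eta = (300.6 / 1638.4) * 100
ratio = 0.1835
eta = 18.3472


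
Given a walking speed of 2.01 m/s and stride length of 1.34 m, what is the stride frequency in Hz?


f = v / stride_length
f = 2.01 / 1.34
f = 1.5000


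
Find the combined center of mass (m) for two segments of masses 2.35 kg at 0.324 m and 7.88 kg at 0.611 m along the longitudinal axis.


COM = (m1*x1 + m2*x2) / (m1 + m2)
COM = (2.35*0.324 + 7.88*0.611) / (2.35 + 7.88)
Numerator = 5.5761
Denominator = 10.2300
COM = 0.5451


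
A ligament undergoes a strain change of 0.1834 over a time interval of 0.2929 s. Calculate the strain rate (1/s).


strain_rate = delta_strain / delta_t
strain_rate = 0.1834 / 0.2929
strain_rate = 0.6262


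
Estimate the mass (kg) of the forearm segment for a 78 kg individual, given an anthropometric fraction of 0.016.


m_segment = body_mass * fraction
m_segment = 78 * 0.016
m_segment = 1.2480


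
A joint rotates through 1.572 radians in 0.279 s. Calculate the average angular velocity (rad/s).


omega = delta_theta / delta_t
omega = 1.572 / 0.279
omega = 5.6344


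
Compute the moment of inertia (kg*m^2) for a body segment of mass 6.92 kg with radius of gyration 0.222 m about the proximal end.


I = m * k^2
I = 6.92 * 0.222^2
k^2 = 0.0493
I = 0.3410


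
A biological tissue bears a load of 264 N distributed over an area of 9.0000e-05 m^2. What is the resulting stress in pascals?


stress = F / A
stress = 264 / 9.0000e-05
stress = 2.9333e+06


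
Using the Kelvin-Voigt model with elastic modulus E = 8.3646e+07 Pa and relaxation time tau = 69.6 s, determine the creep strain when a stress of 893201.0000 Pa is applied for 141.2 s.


epsilon(t) = (sigma/E) * (1 - exp(-t/tau))
sigma/E = 893201.0000 / 8.3646e+07 = 0.0107
exp(-t/tau) = exp(-141.2 / 69.6) = 0.1315
epsilon = 0.0107 * (1 - 0.1315)
epsilon = 0.0093


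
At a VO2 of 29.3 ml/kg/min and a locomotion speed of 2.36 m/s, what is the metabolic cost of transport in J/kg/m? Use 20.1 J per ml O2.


Power per kg = VO2 * 20.1 / 60
Power per kg = 29.3 * 20.1 / 60 = 9.8155 W/kg
Cost = power_per_kg / speed
Cost = 9.8155 / 2.36
Cost = 4.1591


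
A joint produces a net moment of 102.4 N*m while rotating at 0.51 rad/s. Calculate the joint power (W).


P = M * omega
P = 102.4 * 0.51
P = 52.2240


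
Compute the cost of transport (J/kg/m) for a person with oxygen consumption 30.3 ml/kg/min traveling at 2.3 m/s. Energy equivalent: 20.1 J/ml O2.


Power per kg = VO2 * 20.1 / 60
Power per kg = 30.3 * 20.1 / 60 = 10.1505 W/kg
Cost = power_per_kg / speed
Cost = 10.1505 / 2.3
Cost = 4.4133


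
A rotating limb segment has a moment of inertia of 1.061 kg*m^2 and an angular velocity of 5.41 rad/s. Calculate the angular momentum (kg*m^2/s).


L = I * omega
L = 1.061 * 5.41
L = 5.7400


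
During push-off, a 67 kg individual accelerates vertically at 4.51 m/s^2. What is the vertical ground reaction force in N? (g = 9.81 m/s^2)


GRF = m * (g + a)
GRF = 67 * (9.81 + 4.51)
GRF = 67 * 14.3200
GRF = 959.4400


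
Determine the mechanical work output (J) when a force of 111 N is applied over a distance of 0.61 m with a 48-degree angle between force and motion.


W = F * d * cos(theta)
theta = 48 deg = 0.8378 rad
cos(theta) = 0.6691
W = 111 * 0.61 * 0.6691
W = 45.3068


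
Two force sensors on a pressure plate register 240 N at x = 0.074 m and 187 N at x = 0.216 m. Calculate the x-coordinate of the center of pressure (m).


COP_x = (F1*x1 + F2*x2) / (F1 + F2)
COP_x = (240*0.074 + 187*0.216) / (240 + 187)
Numerator = 58.1520
Denominator = 427
COP_x = 0.1362


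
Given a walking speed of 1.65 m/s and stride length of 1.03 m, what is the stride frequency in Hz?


f = v / stride_length
f = 1.65 / 1.03
f = 1.6019


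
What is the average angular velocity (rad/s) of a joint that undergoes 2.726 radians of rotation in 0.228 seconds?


omega = delta_theta / delta_t
omega = 2.726 / 0.228
omega = 11.9561


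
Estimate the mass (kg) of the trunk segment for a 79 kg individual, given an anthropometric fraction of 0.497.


m_segment = body_mass * fraction
m_segment = 79 * 0.497
m_segment = 39.2630


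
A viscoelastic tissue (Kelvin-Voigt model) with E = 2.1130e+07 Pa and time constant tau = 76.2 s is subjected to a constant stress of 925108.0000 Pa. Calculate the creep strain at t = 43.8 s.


epsilon(t) = (sigma/E) * (1 - exp(-t/tau))
sigma/E = 925108.0000 / 2.1130e+07 = 0.0438
exp(-t/tau) = exp(-43.8 / 76.2) = 0.5628
epsilon = 0.0438 * (1 - 0.5628)
epsilon = 0.0191


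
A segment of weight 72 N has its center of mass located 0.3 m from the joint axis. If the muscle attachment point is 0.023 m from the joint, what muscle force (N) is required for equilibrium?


F_muscle = W * d_load / d_muscle
F_muscle = 72 * 0.3 / 0.023
Numerator = 21.6000
F_muscle = 939.1304


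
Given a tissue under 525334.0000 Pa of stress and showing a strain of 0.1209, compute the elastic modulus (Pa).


E = stress / strain
E = 525334.0000 / 0.1209
E = 4.3452e+06


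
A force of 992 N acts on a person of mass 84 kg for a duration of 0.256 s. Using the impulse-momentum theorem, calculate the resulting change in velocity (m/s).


J = F * dt = 992 * 0.256 = 253.9520 N*s
delta_v = J / m
delta_v = 253.9520 / 84
delta_v = 3.0232


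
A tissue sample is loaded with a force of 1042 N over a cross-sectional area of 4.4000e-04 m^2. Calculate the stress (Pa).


stress = F / A
stress = 1042 / 4.4000e-04
stress = 2.3682e+06


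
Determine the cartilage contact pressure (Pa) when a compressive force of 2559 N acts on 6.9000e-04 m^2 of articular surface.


P = F / A
P = 2559 / 6.9000e-04
P = 3.7087e+06


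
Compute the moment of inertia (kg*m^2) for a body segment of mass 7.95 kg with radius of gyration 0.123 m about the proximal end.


I = m * k^2
I = 7.95 * 0.123^2
k^2 = 0.0151
I = 0.1203


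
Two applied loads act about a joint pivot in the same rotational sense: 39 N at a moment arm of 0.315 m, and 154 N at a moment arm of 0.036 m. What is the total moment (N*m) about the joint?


M = F1 * d1 + F2 * d2
M = 39 * 0.315 + 154 * 0.036
M = 12.2850 + 5.5440
M = 17.8290


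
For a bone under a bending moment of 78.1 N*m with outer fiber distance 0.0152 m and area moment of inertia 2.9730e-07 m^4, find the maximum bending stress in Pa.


sigma = M * c / I
sigma = 78.1 * 0.0152 / 2.9730e-07
M * c = 1.1871
sigma = 3.9930e+06


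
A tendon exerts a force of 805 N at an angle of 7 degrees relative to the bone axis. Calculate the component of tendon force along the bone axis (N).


F_eff = F_tendon * cos(theta)
theta = 7 deg = 0.1222 rad
cos(theta) = 0.9925
F_eff = 805 * 0.9925
F_eff = 798.9997


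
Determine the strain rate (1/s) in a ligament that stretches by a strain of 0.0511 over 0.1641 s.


strain_rate = delta_strain / delta_t
strain_rate = 0.0511 / 0.1641
strain_rate = 0.3114


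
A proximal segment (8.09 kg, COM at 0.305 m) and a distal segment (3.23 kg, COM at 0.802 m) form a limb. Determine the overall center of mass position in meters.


COM = (m1*x1 + m2*x2) / (m1 + m2)
COM = (8.09*0.305 + 3.23*0.802) / (8.09 + 3.23)
Numerator = 5.0579
Denominator = 11.3200
COM = 0.4468


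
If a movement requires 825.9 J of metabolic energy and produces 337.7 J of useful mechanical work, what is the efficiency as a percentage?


eta = (W_mech / E_meta) * 100
eta = (337.7 / 825.9) * 100
ratio = 0.4089
eta = 40.8887


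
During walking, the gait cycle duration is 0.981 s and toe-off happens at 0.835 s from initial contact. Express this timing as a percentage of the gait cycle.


pct = (event_time / cycle_time) * 100
pct = (0.835 / 0.981) * 100
ratio = 0.8512
pct = 85.1172


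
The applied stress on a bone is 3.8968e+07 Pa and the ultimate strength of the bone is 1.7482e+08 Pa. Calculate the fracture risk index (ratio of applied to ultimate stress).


FRI = applied / ultimate
FRI = 3.8968e+07 / 1.7482e+08
FRI = 0.2229


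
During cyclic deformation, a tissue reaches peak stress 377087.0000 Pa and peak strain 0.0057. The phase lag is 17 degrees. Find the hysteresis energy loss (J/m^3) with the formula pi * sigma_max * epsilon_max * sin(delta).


E_loss = pi * sigma_max * epsilon_max * sin(delta)
delta = 17 deg = 0.2967 rad
sin(delta) = 0.2924
E_loss = pi * 377087.0000 * 0.0057 * 0.2924
E_loss = 1974.2476


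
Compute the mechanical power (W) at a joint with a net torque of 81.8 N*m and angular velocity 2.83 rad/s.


P = M * omega
P = 81.8 * 2.83
P = 231.4940


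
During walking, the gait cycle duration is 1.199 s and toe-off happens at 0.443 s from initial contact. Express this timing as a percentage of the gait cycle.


pct = (event_time / cycle_time) * 100
pct = (0.443 / 1.199) * 100
ratio = 0.3695
pct = 36.9475


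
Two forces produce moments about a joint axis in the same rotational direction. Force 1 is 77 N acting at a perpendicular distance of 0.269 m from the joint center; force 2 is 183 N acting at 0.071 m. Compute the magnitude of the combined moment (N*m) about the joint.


M = F1 * d1 + F2 * d2
M = 77 * 0.269 + 183 * 0.071
M = 20.7130 + 12.9930
M = 33.7060


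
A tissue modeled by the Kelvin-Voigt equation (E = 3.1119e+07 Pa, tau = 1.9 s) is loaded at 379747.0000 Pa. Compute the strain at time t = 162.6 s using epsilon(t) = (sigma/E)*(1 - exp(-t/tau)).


epsilon(t) = (sigma/E) * (1 - exp(-t/tau))
sigma/E = 379747.0000 / 3.1119e+07 = 0.0122
exp(-t/tau) = exp(-162.6 / 1.9) = 6.8161e-38
epsilon = 0.0122 * (1 - 6.8161e-38)
epsilon = 0.0122


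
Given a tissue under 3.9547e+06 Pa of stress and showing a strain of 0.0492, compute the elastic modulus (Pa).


E = stress / strain
E = 3.9547e+06 / 0.0492
E = 8.0380e+07


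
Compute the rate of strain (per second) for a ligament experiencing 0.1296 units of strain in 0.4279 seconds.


strain_rate = delta_strain / delta_t
strain_rate = 0.1296 / 0.4279
strain_rate = 0.3029


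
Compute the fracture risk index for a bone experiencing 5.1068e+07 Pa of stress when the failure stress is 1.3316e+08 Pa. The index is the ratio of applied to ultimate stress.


FRI = applied / ultimate
FRI = 5.1068e+07 / 1.3316e+08
FRI = 0.3835


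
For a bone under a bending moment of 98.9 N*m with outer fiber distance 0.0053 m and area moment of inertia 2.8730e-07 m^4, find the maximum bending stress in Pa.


sigma = M * c / I
sigma = 98.9 * 0.0053 / 2.8730e-07
M * c = 0.5242
sigma = 1.8245e+06


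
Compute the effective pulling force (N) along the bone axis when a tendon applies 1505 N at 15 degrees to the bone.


F_eff = F_tendon * cos(theta)
theta = 15 deg = 0.2618 rad
cos(theta) = 0.9659
F_eff = 1505 * 0.9659
F_eff = 1453.7184


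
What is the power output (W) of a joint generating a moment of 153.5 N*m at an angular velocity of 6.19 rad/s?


P = M * omega
P = 153.5 * 6.19
P = 950.1650


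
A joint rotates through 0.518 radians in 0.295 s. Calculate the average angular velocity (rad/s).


omega = delta_theta / delta_t
omega = 0.518 / 0.295
omega = 1.7559


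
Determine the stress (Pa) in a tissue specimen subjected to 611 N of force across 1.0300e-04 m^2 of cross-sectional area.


stress = F / A
stress = 611 / 1.0300e-04
stress = 5.9320e+06


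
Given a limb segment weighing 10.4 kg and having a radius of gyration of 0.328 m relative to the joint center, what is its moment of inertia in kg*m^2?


I = m * k^2
I = 10.4 * 0.328^2
k^2 = 0.1076
I = 1.1189


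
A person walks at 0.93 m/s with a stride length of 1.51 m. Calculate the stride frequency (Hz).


f = v / stride_length
f = 0.93 / 1.51
f = 0.6159


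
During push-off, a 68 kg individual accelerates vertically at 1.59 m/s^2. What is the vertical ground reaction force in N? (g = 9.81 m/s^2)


GRF = m * (g + a)
GRF = 68 * (9.81 + 1.59)
GRF = 68 * 11.4000
GRF = 775.2000


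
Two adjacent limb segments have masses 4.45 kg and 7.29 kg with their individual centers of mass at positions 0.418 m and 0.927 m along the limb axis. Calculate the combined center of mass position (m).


COM = (m1*x1 + m2*x2) / (m1 + m2)
COM = (4.45*0.418 + 7.29*0.927) / (4.45 + 7.29)
Numerator = 8.6179
Denominator = 11.7400
COM = 0.7341


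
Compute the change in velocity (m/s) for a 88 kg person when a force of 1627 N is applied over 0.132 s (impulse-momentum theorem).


J = F * dt = 1627 * 0.132 = 214.7640 N*s
delta_v = J / m
delta_v = 214.7640 / 88
delta_v = 2.4405


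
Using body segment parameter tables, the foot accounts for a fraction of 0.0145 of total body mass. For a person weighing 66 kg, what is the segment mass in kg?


m_segment = body_mass * fraction
m_segment = 66 * 0.0145
m_segment = 0.9570


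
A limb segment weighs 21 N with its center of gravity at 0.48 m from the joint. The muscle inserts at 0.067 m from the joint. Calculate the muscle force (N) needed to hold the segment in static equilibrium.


F_muscle = W * d_load / d_muscle
F_muscle = 21 * 0.48 / 0.067
Numerator = 10.0800
F_muscle = 150.4478


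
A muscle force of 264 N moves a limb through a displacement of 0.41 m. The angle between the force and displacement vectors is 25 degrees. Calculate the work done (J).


W = F * d * cos(theta)
theta = 25 deg = 0.4363 rad
cos(theta) = 0.9063
W = 264 * 0.41 * 0.9063
W = 98.0988


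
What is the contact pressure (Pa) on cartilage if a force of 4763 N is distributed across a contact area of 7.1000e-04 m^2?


P = F / A
P = 4763 / 7.1000e-04
P = 6.7085e+06


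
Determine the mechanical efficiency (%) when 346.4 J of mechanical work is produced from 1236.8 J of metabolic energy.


eta = (W_mech / E_meta) * 100
eta = (346.4 / 1236.8) * 100
ratio = 0.2801
eta = 28.0078


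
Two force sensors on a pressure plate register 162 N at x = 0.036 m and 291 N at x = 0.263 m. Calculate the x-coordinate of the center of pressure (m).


COP_x = (F1*x1 + F2*x2) / (F1 + F2)
COP_x = (162*0.036 + 291*0.263) / (162 + 291)
Numerator = 82.3650
Denominator = 453
COP_x = 0.1818


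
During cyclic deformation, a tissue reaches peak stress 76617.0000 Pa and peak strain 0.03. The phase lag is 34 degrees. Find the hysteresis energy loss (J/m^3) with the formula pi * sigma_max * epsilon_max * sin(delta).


E_loss = pi * sigma_max * epsilon_max * sin(delta)
delta = 34 deg = 0.5934 rad
sin(delta) = 0.5592
E_loss = pi * 76617.0000 * 0.03 * 0.5592
E_loss = 4037.9220


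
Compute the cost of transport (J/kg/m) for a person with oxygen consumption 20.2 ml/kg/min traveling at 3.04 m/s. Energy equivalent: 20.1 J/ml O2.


Power per kg = VO2 * 20.1 / 60
Power per kg = 20.2 * 20.1 / 60 = 6.7670 W/kg
Cost = power_per_kg / speed
Cost = 6.7670 / 3.04
Cost = 2.2260


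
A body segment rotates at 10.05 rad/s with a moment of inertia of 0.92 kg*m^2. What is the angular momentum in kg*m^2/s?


L = I * omega
L = 0.92 * 10.05
L = 9.2460


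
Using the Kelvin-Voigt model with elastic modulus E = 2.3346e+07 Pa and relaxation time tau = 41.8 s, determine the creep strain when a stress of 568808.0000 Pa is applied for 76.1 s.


epsilon(t) = (sigma/E) * (1 - exp(-t/tau))
sigma/E = 568808.0000 / 2.3346e+07 = 0.0244
exp(-t/tau) = exp(-76.1 / 41.8) = 0.1619
epsilon = 0.0244 * (1 - 0.1619)
epsilon = 0.0204


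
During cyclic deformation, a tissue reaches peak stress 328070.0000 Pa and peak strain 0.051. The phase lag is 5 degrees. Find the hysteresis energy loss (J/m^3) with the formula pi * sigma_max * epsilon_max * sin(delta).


E_loss = pi * sigma_max * epsilon_max * sin(delta)
delta = 5 deg = 0.0873 rad
sin(delta) = 0.0872
E_loss = pi * 328070.0000 * 0.051 * 0.0872
E_loss = 4581.2351


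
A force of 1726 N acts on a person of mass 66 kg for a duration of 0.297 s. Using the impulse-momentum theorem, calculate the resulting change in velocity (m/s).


J = F * dt = 1726 * 0.297 = 512.6220 N*s
delta_v = J / m
delta_v = 512.6220 / 66
delta_v = 7.7670


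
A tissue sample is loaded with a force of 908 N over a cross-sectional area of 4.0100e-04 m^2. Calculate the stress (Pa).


stress = F / A
stress = 908 / 4.0100e-04
stress = 2.2643e+06


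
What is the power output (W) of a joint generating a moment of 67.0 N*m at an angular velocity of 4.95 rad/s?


P = M * omega
P = 67.0 * 4.95
P = 331.6500


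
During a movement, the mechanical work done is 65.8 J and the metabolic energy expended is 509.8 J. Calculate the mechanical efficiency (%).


eta = (W_mech / E_meta) * 100
eta = (65.8 / 509.8) * 100
ratio = 0.1291
eta = 12.9070


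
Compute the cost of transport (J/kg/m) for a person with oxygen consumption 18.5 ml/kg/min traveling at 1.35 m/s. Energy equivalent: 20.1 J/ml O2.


Power per kg = VO2 * 20.1 / 60
Power per kg = 18.5 * 20.1 / 60 = 6.1975 W/kg
Cost = power_per_kg / speed
Cost = 6.1975 / 1.35
Cost = 4.5907


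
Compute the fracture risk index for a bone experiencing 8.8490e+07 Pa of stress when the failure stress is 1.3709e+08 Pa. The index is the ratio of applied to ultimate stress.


FRI = applied / ultimate
FRI = 8.8490e+07 / 1.3709e+08
FRI = 0.6455


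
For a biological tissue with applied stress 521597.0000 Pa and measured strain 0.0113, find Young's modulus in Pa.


E = stress / strain
E = 521597.0000 / 0.0113
E = 4.6159e+07


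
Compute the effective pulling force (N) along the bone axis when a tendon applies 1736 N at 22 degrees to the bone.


F_eff = F_tendon * cos(theta)
theta = 22 deg = 0.3840 rad
cos(theta) = 0.9272
F_eff = 1736 * 0.9272
F_eff = 1609.5912


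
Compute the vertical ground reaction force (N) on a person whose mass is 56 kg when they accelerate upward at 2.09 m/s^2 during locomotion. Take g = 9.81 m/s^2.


GRF = m * (g + a)
GRF = 56 * (9.81 + 2.09)
GRF = 56 * 11.9000
GRF = 666.4000


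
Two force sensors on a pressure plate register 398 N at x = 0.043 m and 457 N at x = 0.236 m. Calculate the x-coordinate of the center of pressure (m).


COP_x = (F1*x1 + F2*x2) / (F1 + F2)
COP_x = (398*0.043 + 457*0.236) / (398 + 457)
Numerator = 124.9660
Denominator = 855
COP_x = 0.1462


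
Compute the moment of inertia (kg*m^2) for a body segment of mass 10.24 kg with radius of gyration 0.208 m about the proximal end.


I = m * k^2
I = 10.24 * 0.208^2
k^2 = 0.0433
I = 0.4430


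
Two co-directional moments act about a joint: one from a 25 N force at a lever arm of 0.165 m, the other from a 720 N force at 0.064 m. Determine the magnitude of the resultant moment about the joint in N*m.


M = F1 * d1 + F2 * d2
M = 25 * 0.165 + 720 * 0.064
M = 4.1250 + 46.0800
M = 50.2050


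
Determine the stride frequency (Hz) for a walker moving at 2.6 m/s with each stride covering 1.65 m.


f = v / stride_length
f = 2.6 / 1.65
f = 1.5758


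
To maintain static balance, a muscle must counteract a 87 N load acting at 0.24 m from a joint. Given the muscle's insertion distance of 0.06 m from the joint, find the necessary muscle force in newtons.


F_muscle = W * d_load / d_muscle
F_muscle = 87 * 0.24 / 0.06
Numerator = 20.8800
F_muscle = 348.0000


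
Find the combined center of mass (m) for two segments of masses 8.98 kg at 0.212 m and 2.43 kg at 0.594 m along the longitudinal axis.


COM = (m1*x1 + m2*x2) / (m1 + m2)
COM = (8.98*0.212 + 2.43*0.594) / (8.98 + 2.43)
Numerator = 3.3472
Denominator = 11.4100
COM = 0.2934


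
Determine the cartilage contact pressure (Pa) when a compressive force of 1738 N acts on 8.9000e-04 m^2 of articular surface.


P = F / A
P = 1738 / 8.9000e-04
P = 1.9528e+06


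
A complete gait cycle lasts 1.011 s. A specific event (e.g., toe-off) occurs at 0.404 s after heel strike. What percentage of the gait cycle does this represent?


pct = (event_time / cycle_time) * 100
pct = (0.404 / 1.011) * 100
ratio = 0.3996
pct = 39.9604


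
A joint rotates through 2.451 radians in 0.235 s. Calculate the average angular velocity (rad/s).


omega = delta_theta / delta_t
omega = 2.451 / 0.235
omega = 10.4298


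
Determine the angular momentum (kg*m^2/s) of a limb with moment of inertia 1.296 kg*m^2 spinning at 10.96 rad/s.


L = I * omega
L = 1.296 * 10.96
L = 14.2042


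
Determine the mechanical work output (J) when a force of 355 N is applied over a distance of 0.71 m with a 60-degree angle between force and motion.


W = F * d * cos(theta)
theta = 60 deg = 1.0472 rad
cos(theta) = 0.5000
W = 355 * 0.71 * 0.5000
W = 126.0250


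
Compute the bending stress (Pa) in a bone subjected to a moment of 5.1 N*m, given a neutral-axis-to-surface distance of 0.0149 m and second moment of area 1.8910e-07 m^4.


sigma = M * c / I
sigma = 5.1 * 0.0149 / 1.8910e-07
M * c = 0.0760
sigma = 401850.8726


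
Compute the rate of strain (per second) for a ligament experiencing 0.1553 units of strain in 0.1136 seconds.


strain_rate = delta_strain / delta_t
strain_rate = 0.1553 / 0.1136
strain_rate = 1.3671


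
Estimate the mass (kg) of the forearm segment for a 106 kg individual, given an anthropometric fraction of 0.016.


m_segment = body_mass * fraction
m_segment = 106 * 0.016
m_segment = 1.6960


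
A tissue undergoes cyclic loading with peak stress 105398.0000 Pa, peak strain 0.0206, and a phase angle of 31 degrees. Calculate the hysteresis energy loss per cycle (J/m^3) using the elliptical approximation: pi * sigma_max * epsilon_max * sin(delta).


E_loss = pi * sigma_max * epsilon_max * sin(delta)
delta = 31 deg = 0.5411 rad
sin(delta) = 0.5150
E_loss = pi * 105398.0000 * 0.0206 * 0.5150
E_loss = 3513.0861


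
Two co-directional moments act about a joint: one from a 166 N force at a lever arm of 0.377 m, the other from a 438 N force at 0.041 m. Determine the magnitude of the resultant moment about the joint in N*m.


M = F1 * d1 + F2 * d2
M = 166 * 0.377 + 438 * 0.041
M = 62.5820 + 17.9580
M = 80.5400


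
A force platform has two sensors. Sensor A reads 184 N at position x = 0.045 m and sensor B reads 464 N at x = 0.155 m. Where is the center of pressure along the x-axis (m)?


COP_x = (F1*x1 + F2*x2) / (F1 + F2)
COP_x = (184*0.045 + 464*0.155) / (184 + 464)
Numerator = 80.2000
Denominator = 648
COP_x = 0.1238


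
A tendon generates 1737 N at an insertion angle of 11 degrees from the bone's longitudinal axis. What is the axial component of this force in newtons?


F_eff = F_tendon * cos(theta)
theta = 11 deg = 0.1920 rad
cos(theta) = 0.9816
F_eff = 1737 * 0.9816
F_eff = 1705.0864


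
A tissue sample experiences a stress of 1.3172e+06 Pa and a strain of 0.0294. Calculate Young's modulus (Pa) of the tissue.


E = stress / strain
E = 1.3172e+06 / 0.0294
E = 4.4803e+07


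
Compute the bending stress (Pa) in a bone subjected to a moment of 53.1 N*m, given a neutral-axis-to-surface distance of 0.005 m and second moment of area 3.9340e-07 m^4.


sigma = M * c / I
sigma = 53.1 * 0.005 / 3.9340e-07
M * c = 0.2655
sigma = 674885.6126


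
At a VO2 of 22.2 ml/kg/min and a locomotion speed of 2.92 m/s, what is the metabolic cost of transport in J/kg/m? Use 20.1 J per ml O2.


Power per kg = VO2 * 20.1 / 60
Power per kg = 22.2 * 20.1 / 60 = 7.4370 W/kg
Cost = power_per_kg / speed
Cost = 7.4370 / 2.92
Cost = 2.5469


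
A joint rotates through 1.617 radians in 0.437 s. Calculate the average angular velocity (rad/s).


omega = delta_theta / delta_t
omega = 1.617 / 0.437
omega = 3.7002


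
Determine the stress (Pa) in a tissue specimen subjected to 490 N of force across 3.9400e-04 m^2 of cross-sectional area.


stress = F / A
stress = 490 / 3.9400e-04
stress = 1.2437e+06


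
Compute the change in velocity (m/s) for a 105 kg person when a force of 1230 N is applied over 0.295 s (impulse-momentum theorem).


J = F * dt = 1230 * 0.295 = 362.8500 N*s
delta_v = J / m
delta_v = 362.8500 / 105
delta_v = 3.4557


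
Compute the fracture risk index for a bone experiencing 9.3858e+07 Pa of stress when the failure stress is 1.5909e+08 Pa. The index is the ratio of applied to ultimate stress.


FRI = applied / ultimate
FRI = 9.3858e+07 / 1.5909e+08
FRI = 0.5900


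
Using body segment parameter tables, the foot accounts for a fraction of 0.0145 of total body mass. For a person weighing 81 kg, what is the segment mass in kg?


m_segment = body_mass * fraction
m_segment = 81 * 0.0145
m_segment = 1.1745


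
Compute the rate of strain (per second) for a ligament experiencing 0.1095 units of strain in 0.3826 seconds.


strain_rate = delta_strain / delta_t
strain_rate = 0.1095 / 0.3826
strain_rate = 0.2862


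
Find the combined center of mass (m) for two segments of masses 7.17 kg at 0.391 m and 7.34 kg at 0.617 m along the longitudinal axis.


COM = (m1*x1 + m2*x2) / (m1 + m2)
COM = (7.17*0.391 + 7.34*0.617) / (7.17 + 7.34)
Numerator = 7.3323
Denominator = 14.5100
COM = 0.5053


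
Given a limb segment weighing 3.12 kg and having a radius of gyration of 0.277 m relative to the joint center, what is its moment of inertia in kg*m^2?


I = m * k^2
I = 3.12 * 0.277^2
k^2 = 0.0767
I = 0.2394


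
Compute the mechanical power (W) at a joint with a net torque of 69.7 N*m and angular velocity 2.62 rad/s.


P = M * omega
P = 69.7 * 2.62
P = 182.6140


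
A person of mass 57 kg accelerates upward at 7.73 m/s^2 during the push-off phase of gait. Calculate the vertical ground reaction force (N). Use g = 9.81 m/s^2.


GRF = m * (g + a)
GRF = 57 * (9.81 + 7.73)
GRF = 57 * 17.5400
GRF = 999.7800


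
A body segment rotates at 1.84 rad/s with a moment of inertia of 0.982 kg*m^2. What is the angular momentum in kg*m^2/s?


L = I * omega
L = 0.982 * 1.84
L = 1.8069


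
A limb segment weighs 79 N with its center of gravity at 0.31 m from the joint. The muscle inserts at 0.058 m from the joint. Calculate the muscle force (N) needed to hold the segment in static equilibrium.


F_muscle = W * d_load / d_muscle
F_muscle = 79 * 0.31 / 0.058
Numerator = 24.4900
F_muscle = 422.2414


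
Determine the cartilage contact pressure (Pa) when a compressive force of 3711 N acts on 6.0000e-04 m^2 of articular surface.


P = F / A
P = 3711 / 6.0000e-04
P = 6.1850e+06


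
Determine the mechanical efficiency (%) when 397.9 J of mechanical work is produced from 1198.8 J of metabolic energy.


eta = (W_mech / E_meta) * 100
eta = (397.9 / 1198.8) * 100
ratio = 0.3319
eta = 33.1915


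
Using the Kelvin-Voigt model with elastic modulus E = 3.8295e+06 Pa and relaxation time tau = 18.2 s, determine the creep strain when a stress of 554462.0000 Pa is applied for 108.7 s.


epsilon(t) = (sigma/E) * (1 - exp(-t/tau))
sigma/E = 554462.0000 / 3.8295e+06 = 0.1448
exp(-t/tau) = exp(-108.7 / 18.2) = 0.0025
epsilon = 0.1448 * (1 - 0.0025)
epsilon = 0.1444


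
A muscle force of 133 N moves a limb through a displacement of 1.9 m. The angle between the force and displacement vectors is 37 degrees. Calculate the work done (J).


W = F * d * cos(theta)
theta = 37 deg = 0.6458 rad
cos(theta) = 0.7986
W = 133 * 1.9 * 0.7986
W = 201.8152


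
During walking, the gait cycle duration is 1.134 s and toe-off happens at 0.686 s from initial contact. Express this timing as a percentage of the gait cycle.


pct = (event_time / cycle_time) * 100
pct = (0.686 / 1.134) * 100
ratio = 0.6049
pct = 60.4938


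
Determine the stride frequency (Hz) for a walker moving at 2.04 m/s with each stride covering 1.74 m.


f = v / stride_length
f = 2.04 / 1.74
f = 1.1724


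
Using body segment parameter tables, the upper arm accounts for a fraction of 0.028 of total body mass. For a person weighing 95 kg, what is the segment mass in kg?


m_segment = body_mass * fraction
m_segment = 95 * 0.028
m_segment = 2.6600


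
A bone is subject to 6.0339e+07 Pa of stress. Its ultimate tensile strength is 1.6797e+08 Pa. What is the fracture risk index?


FRI = applied / ultimate
FRI = 6.0339e+07 / 1.6797e+08
FRI = 0.3592


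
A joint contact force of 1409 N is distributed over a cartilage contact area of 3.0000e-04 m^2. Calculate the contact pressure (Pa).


P = F / A
P = 1409 / 3.0000e-04
P = 4.6967e+06


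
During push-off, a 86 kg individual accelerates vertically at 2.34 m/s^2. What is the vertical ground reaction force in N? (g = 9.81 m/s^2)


GRF = m * (g + a)
GRF = 86 * (9.81 + 2.34)
GRF = 86 * 12.1500
GRF = 1044.9000


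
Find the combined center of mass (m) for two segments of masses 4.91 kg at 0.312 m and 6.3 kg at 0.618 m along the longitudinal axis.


COM = (m1*x1 + m2*x2) / (m1 + m2)
COM = (4.91*0.312 + 6.3*0.618) / (4.91 + 6.3)
Numerator = 5.4253
Denominator = 11.2100
COM = 0.4840


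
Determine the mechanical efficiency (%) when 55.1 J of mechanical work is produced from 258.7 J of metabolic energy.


eta = (W_mech / E_meta) * 100
eta = (55.1 / 258.7) * 100
ratio = 0.2130
eta = 21.2988


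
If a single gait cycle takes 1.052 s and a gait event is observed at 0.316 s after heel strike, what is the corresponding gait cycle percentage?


pct = (event_time / cycle_time) * 100
pct = (0.316 / 1.052) * 100
ratio = 0.3004
pct = 30.0380


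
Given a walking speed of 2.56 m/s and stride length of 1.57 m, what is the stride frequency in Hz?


f = v / stride_length
f = 2.56 / 1.57
f = 1.6306


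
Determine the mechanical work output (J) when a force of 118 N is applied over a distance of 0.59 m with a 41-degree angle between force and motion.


W = F * d * cos(theta)
theta = 41 deg = 0.7156 rad
cos(theta) = 0.7547
W = 118 * 0.59 * 0.7547
W = 52.5429


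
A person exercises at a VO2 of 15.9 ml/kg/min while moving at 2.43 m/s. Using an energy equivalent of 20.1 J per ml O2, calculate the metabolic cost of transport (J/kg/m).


Power per kg = VO2 * 20.1 / 60
Power per kg = 15.9 * 20.1 / 60 = 5.3265 W/kg
Cost = power_per_kg / speed
Cost = 5.3265 / 2.43
Cost = 2.1920


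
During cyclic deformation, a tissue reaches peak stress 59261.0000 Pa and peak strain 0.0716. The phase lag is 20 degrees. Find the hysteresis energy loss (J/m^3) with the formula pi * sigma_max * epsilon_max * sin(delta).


E_loss = pi * sigma_max * epsilon_max * sin(delta)
delta = 20 deg = 0.3491 rad
sin(delta) = 0.3420
E_loss = pi * 59261.0000 * 0.0716 * 0.3420
E_loss = 4559.1466


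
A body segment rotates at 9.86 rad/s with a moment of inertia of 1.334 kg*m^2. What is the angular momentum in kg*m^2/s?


L = I * omega
L = 1.334 * 9.86
L = 13.1532


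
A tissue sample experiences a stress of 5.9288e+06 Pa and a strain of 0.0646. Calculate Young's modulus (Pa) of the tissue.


E = stress / strain
E = 5.9288e+06 / 0.0646
E = 9.1777e+07


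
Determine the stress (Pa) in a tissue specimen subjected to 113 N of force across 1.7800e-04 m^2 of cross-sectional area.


stress = F / A
stress = 113 / 1.7800e-04
stress = 634831.4607


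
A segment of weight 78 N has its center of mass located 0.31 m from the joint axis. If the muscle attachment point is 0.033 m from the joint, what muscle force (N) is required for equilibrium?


F_muscle = W * d_load / d_muscle
F_muscle = 78 * 0.31 / 0.033
Numerator = 24.1800
F_muscle = 732.7273


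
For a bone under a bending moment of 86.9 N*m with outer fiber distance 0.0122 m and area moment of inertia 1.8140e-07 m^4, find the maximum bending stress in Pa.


sigma = M * c / I
sigma = 86.9 * 0.0122 / 1.8140e-07
M * c = 1.0602
sigma = 5.8444e+06


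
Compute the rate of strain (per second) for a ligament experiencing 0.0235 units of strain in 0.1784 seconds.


strain_rate = delta_strain / delta_t
strain_rate = 0.0235 / 0.1784
strain_rate = 0.1317


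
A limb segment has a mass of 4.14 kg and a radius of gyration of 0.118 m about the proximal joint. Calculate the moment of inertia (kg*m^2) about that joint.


I = m * k^2
I = 4.14 * 0.118^2
k^2 = 0.0139
I = 0.0576


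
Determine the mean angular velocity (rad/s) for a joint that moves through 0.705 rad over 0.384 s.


omega = delta_theta / delta_t
omega = 0.705 / 0.384
omega = 1.8359


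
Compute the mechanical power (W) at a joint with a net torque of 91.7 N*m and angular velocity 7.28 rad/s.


P = M * omega
P = 91.7 * 7.28
P = 667.5760


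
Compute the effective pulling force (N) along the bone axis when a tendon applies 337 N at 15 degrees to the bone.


F_eff = F_tendon * cos(theta)
theta = 15 deg = 0.2618 rad
cos(theta) = 0.9659
F_eff = 337 * 0.9659
F_eff = 325.5170


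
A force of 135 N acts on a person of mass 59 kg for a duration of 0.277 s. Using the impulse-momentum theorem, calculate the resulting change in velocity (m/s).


J = F * dt = 135 * 0.277 = 37.3950 N*s
delta_v = J / m
delta_v = 37.3950 / 59
delta_v = 0.6338


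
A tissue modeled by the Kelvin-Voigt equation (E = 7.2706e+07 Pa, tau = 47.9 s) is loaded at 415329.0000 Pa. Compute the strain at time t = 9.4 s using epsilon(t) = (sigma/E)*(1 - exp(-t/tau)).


epsilon(t) = (sigma/E) * (1 - exp(-t/tau))
sigma/E = 415329.0000 / 7.2706e+07 = 0.0057
exp(-t/tau) = exp(-9.4 / 47.9) = 0.8218
epsilon = 0.0057 * (1 - 0.8218)
epsilon = 0.0010
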